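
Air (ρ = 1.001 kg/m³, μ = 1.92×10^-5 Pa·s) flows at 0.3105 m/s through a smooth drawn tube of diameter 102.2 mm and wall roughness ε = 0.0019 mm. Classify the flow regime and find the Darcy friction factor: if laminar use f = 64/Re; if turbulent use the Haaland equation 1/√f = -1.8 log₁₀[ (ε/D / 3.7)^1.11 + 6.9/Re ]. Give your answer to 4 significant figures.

f ≈ 0.03868

Re = ρVD/μ = 1.001·0.3105·0.1022/1.92e-05 = 1654.
Re < 2300 → laminar, so f = 64/Re = 0.03868 (roughness is irrelevant in laminar flow).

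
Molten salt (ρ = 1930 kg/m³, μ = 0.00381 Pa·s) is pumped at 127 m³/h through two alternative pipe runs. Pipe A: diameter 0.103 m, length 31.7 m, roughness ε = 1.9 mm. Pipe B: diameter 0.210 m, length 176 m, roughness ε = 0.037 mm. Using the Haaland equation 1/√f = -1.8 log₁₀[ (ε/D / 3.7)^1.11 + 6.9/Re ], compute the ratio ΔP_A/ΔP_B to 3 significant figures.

ΔP_A/ΔP_B ≈ 16.4

Pipe A: V = Q/A = 0.03528/0.008332 = 4.234 m/s; Re = 2.209e+05; ε/D = 0.0184; Haaland → f = 0.04744; ΔP_A = f(L/D)(ρV²/2) = 2.526e+05 Pa.
Pipe B: V = Q/A = 0.03528/0.03464 = 1.019 m/s; Re = 1.083e+05; ε/D = 0.000176; Haaland → f = 0.01837; ΔP_B = f(L/D)(ρV²/2) = 1.541e+04 Pa.
ΔP_A/ΔP_B = 2.526e+05/1.541e+04 = 16.4.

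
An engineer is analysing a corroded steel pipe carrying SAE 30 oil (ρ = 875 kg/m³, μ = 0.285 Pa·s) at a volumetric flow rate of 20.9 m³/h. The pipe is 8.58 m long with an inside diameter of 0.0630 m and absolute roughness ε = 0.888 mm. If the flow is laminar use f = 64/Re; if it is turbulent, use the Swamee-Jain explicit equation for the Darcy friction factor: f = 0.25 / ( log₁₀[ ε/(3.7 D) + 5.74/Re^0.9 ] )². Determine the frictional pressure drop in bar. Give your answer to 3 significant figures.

Q = 20.9 m³/h = 20.9/3600 = 0.005806 m³/s.
Cross-sectional area A = πD²/4 = π(0.063)²/4 = 0.003117 m²; mean velocity V = Q/A = 0.005806/0.003117 = 1.862 m/s.
Reynolds number Re = ρVD/μ = 875 · 1.862 · 0.063 / 0.285 = 360.2.
Re < 2300 → laminar flow, so f = 64/Re = 64/360.2 = 0.1777 (the turbulent correlation is not needed).
Darcy-Weisbach: ΔP = f(L/D)(ρV²/2) = 0.1777·(8.58/0.063)·(875·1.862²/2) = 0.1777·136.2·1517 = 3.672e+04 Pa.
ΔP = 3.672e+04 Pa = 0.367 bar.

ΔP ≈ 0.367 bar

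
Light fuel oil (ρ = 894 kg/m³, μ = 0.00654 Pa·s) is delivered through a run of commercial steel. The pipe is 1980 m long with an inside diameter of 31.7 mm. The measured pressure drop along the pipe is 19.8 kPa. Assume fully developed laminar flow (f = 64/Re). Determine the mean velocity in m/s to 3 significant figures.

For laminar flow, f = 64/Re with Re = ρVD/μ, so Darcy-Weisbach reduces to ΔP = 32μLV/D². Solving for V: V = ΔP·D²/(32μL) = 1.98e+04·(0.0317)²/(32·0.00654·1980) = 0.04802 m/s.
Check: Re = ρVD/μ = 894·0.04802·0.0317/0.00654 = 208.1 < 2300, so the laminar assumption holds.

V ≈ 0.0480 m/s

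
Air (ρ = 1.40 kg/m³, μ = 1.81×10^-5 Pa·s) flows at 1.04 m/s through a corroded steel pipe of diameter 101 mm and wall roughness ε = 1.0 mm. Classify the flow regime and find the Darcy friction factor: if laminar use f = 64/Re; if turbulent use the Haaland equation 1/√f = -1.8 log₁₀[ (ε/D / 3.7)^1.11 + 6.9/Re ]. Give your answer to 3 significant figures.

Re = ρVD/μ = 1.4·1.04·0.101/1.81e-05 = 8125.
Re > 4000 → turbulent. ε/D = 0.001/0.101 = 0.0099; Haaland: 1/√f = -1.8 log₁₀[0.00139 + 0.000849] = 4.768, so f = 0.04398.

f ≈ 0.0440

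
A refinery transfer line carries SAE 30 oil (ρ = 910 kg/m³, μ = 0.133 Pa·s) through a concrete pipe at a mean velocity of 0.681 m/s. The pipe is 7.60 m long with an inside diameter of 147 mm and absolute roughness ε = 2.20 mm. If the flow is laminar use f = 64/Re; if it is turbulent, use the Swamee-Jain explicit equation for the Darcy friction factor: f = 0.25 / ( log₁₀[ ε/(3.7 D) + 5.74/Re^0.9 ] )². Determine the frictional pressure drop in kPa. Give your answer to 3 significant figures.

ΔP ≈ 1.02 kPa

Reynolds number Re = ρVD/μ = 910 · 0.681 · 0.147 / 0.133 = 684.9.
Re < 2300 → laminar flow, so f = 64/Re = 64/684.9 = 0.09344 (the turbulent correlation is not needed).
Darcy-Weisbach: ΔP = f(L/D)(ρV²/2) = 0.09344·(7.6/0.147)·(910·0.681²/2) = 0.09344·51.7·211 = 1019 Pa.
ΔP = 1019 Pa = 1.02 kPa.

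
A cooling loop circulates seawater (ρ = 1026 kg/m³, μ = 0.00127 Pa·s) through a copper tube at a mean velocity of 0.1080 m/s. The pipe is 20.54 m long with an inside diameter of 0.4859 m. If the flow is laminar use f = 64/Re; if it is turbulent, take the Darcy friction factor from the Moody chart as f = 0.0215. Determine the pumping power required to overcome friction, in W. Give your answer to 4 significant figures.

Reynolds number Re = ρVD/μ = 1026 · 0.108 · 0.4859 / 0.00127 = 4.239e+04.
Re > 4000 → turbulent; use the Moody-chart value f = 0.0215.
Darcy-Weisbach: ΔP = f(L/D)(ρV²/2) = 0.0215·(20.54/0.4859)·(1026·0.108²/2) = 0.0215·42.27·5.984 = 5.438 Pa.
Q = V·A = 0.108·0.1854 = 0.02003 m³/s.
Pumping power P = QΔP = 0.02003·5.438 = 0.10891 W = 0.1089 W.

P ≈ 0.1089 W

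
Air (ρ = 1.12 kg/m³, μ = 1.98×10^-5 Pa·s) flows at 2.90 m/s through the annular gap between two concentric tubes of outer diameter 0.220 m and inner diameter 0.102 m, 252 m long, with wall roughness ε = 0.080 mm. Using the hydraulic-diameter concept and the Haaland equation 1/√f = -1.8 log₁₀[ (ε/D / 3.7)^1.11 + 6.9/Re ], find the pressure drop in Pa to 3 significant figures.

ΔP ≈ 274 Pa

Hydraulic diameter D_h = 4A/P = D_o - D_i = 0.22 - 0.102 = 0.118 m.
Re = ρVD_h/μ = 1.12·2.9·0.118/1.98e-05 = 1.936e+04.
ε/D_h = 8e-05/0.118 = 0.000678; Haaland gives 1/√f = -1.8 log₁₀[7.11e-05+0.000356] = 6.064, so f = 0.02719.
ΔP = f(L/D_h)(ρV²/2) = 0.02719·252/0.118·4.71 = 273.5 Pa.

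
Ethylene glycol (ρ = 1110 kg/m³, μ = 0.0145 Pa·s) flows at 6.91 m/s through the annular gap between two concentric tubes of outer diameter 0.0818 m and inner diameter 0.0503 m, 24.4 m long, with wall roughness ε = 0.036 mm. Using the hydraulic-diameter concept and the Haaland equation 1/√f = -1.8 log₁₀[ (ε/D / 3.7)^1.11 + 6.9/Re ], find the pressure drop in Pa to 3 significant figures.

ΔP ≈ 594000 Pa

Hydraulic diameter D_h = 4A/P = D_o - D_i = 0.0818 - 0.0503 = 0.0315 m.
Re = ρVD_h/μ = 1110·6.91·0.0315/0.0145 = 1.666e+04.
ε/D_h = 3.6e-05/0.0315 = 0.00114; Haaland gives 1/√f = -1.8 log₁₀[0.000127+0.000414] = 5.88, so f = 0.02892.
ΔP = f(L/D_h)(ρV²/2) = 0.02892·24.4/0.0315·2.65e+04 = 5.937e+05 Pa.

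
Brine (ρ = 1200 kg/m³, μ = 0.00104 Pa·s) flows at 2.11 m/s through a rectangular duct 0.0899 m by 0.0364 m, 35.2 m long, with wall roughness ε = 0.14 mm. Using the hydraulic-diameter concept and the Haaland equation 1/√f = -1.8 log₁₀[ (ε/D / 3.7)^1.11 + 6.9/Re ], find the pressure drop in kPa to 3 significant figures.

ΔP ≈ 48.0 kPa

Hydraulic diameter D_h = 4A/P = 4·(0.0899·0.0364)/(2·(0.0899+0.0364)) = 0.01309/0.2526 = 0.05182 m.
Re = ρVD_h/μ = 1200·2.11·0.05182/0.00104 = 1.262e+05.
ε/D_h = 0.00014/0.05182 = 0.0027; Haaland gives 1/√f = -1.8 log₁₀[0.00033+5.47e-05] = 6.147, so f = 0.02647.
ΔP = f(L/D_h)(ρV²/2) = 0.02647·35.2/0.05182·2671 = 4.802e+04 Pa.
ΔP = 48.0 kPa.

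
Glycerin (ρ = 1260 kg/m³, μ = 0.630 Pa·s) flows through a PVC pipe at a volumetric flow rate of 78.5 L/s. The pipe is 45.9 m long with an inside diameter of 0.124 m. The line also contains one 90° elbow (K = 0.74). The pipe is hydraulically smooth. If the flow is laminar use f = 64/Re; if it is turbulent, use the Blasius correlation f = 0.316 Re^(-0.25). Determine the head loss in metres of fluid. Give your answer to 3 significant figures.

h_f ≈ 33.2 m

Q = 78.5 L/s = 78.5/1000 = 0.0785 m³/s.
Cross-sectional area A = πD²/4 = π(0.124)²/4 = 0.01208 m²; mean velocity V = Q/A = 0.0785/0.01208 = 6.5 m/s.
Reynolds number Re = ρVD/μ = 1260 · 6.5 · 0.124 / 0.63 = 1612.
Re < 2300 → laminar flow, so f = 64/Re = 64/1612 = 0.0397 (the turbulent correlation is not needed).
Total minor-loss coefficient ΣK = 1·0.74 = 0.74.
ΔP = [f·L/D + ΣK]·(ρV²/2) = [0.0397·45.9/0.124 + 0.74]·(1260·6.5²/2) = [14.7 + 0.74]·2.662e+04 = 4.109e+05 Pa.
Head loss h_f = ΔP/(ρg) = 4.109e+05/(1260·9.81) = 33.2 m.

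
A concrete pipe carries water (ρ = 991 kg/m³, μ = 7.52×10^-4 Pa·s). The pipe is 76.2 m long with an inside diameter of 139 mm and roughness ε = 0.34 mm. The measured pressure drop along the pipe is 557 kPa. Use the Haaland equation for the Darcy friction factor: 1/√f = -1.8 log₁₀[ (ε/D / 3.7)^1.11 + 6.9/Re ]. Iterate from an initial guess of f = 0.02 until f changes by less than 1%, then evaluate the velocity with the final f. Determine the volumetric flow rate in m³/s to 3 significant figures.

Rearranging Darcy-Weisbach: V = √(2·ΔP·D/(f·L·ρ)). With ε/D = 0.00034/0.139 = 0.00245, iterate starting from f = 0.02:
  f = 0.02 → V = √(2·5.57e+05·0.139/(0.02·76.2·991)) = 10.13 m/s; Re = ρVD/μ = 1.855e+06; f → 0.02485
  f = 0.02485 → V = 9.084 m/s; Re = 1.664e+06; f → 0.02486
Converged (Δf/f < 1%). With the final f = 0.02486: V = √(2·5.57e+05·0.139/(0.02486·76.2·991)) = 9.082 m/s.
Q = V·A = 9.082·(π/4·0.139²) = 0.1378 m³/s = 0.138 m³/s.

Q ≈ 0.138 m³/s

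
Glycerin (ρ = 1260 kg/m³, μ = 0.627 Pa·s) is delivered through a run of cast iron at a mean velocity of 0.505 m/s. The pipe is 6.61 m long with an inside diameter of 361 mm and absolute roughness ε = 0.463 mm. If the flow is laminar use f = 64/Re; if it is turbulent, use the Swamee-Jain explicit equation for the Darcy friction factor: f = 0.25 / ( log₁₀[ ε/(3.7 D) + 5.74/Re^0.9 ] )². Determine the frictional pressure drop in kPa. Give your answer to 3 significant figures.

ΔP ≈ 0.514 kPa

Reynolds number Re = ρVD/μ = 1260 · 0.505 · 0.361 / 0.627 = 366.4.
Re < 2300 → laminar flow, so f = 64/Re = 64/366.4 = 0.1747 (the turbulent correlation is not needed).
Darcy-Weisbach: ΔP = f(L/D)(ρV²/2) = 0.1747·(6.61/0.361)·(1260·0.505²/2) = 0.1747·18.31·160.7 = 513.9 Pa.
ΔP = 513.9 Pa = 0.514 kPa.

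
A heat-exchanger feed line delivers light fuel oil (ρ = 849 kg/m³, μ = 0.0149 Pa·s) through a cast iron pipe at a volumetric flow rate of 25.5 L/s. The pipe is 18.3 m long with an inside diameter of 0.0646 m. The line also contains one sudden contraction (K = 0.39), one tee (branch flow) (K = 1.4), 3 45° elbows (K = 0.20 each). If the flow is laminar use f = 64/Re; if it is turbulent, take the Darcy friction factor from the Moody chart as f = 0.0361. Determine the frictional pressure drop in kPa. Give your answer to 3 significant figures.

Q = 25.5 L/s = 25.5/1000 = 0.0255 m³/s.
Cross-sectional area A = πD²/4 = π(0.0646)²/4 = 0.003278 m²; mean velocity V = Q/A = 0.0255/0.003278 = 7.78 m/s.
Reynolds number Re = ρVD/μ = 849 · 7.78 · 0.0646 / 0.0149 = 2.864e+04.
Re > 4000 → turbulent; use the Moody-chart value f = 0.0361.
Total minor-loss coefficient ΣK = 1·0.39 + 1·1.4 + 3·0.2 = 2.39.
ΔP = [f·L/D + ΣK]·(ρV²/2) = [0.0361·18.3/0.0646 + 2.39]·(849·7.78²/2) = [10.23 + 2.39]·2.569e+04 = 3.242e+05 Pa.
ΔP = 3.242e+05 Pa = 324 kPa.

ΔP ≈ 324 kPa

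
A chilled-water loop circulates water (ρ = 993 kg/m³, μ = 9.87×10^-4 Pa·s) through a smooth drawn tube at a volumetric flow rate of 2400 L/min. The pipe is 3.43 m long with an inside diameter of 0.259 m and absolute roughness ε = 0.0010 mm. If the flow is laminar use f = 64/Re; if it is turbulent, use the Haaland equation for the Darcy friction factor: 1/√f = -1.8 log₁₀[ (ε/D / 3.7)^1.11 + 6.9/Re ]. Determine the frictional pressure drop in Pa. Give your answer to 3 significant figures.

Q = 2400 L/min = 2400/60000 = 0.04 m³/s.
Cross-sectional area A = πD²/4 = π(0.259)²/4 = 0.05269 m²; mean velocity V = Q/A = 0.04/0.05269 = 0.7592 m/s.
Reynolds number Re = ρVD/μ = 993 · 0.7592 · 0.259 / 0.000987 = 1.978e+05.
Re > 4000 → turbulent. Relative roughness ε/D = 1e-06/0.259 = 3.86e-06. Haaland: 1/√f = -1.8 log₁₀[(3.86e-06/3.7)^1.11 + 6.9/1.978e+05] = -1.8 log₁₀[2.29e-07 + 3.49e-05] = 8.018, so f = 0.01555.
Darcy-Weisbach: ΔP = f(L/D)(ρV²/2) = 0.01555·(3.43/0.259)·(993·0.7592²/2) = 0.01555·13.24·286.2 = 58.95 Pa.

ΔP ≈ 59.0 Pa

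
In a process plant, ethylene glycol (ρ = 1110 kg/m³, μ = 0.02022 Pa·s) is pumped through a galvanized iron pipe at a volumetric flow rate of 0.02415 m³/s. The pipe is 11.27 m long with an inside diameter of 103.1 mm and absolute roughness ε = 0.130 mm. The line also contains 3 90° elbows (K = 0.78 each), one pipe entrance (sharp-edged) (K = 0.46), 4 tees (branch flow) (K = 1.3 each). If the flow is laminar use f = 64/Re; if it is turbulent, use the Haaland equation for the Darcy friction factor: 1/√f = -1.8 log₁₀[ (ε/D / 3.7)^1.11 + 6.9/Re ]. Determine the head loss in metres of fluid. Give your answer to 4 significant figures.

h_f ≈ 4.775 m

Cross-sectional area A = πD²/4 = π(0.1031)²/4 = 0.008348 m²; mean velocity V = Q/A = 0.02415/0.008348 = 2.893 m/s.
Reynolds number Re = ρVD/μ = 1110 · 2.893 · 0.1031 / 0.0202 = 1.637e+04.
Re > 4000 → turbulent. Relative roughness ε/D = 0.00013/0.1031 = 0.00126. Haaland: 1/√f = -1.8 log₁₀[(0.00126/3.7)^1.11 + 6.9/1.637e+04] = -1.8 log₁₀[0.000142 + 0.000421] = 5.849, so f = 0.02923.
Total minor-loss coefficient ΣK = 3·0.78 + 1·0.46 + 4·1.3 = 8.
ΔP = [f·L/D + ΣK]·(ρV²/2) = [0.02923·11.27/0.1031 + 8]·(1110·2.893²/2) = [3.195 + 8]·4644 = 5.199e+04 Pa.
Head loss h_f = ΔP/(ρg) = 5.199e+04/(1110·9.81) = 4.775 m.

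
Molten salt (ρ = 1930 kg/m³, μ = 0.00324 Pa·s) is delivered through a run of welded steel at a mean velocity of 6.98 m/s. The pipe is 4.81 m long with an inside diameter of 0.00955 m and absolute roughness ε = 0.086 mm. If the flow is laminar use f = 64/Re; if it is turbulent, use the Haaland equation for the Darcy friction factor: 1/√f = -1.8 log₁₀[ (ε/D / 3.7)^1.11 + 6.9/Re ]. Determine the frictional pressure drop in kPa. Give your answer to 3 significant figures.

Reynolds number Re = ρVD/μ = 1930 · 6.98 · 0.00955 / 0.00324 = 3.971e+04.
Re > 4000 → turbulent. Relative roughness ε/D = 8.6e-05/0.00955 = 0.00901. Haaland: 1/√f = -1.8 log₁₀[(0.00901/3.7)^1.11 + 6.9/3.971e+04] = -1.8 log₁₀[0.00126 + 0.000174] = 5.121, so f = 0.03813.
Darcy-Weisbach: ΔP = f(L/D)(ρV²/2) = 0.03813·(4.81/0.00955)·(1930·6.98²/2) = 0.03813·503.7·4.702e+04 = 9.03e+05 Pa.
ΔP = 9.03e+05 Pa = 903 kPa.

ΔP ≈ 903 kPa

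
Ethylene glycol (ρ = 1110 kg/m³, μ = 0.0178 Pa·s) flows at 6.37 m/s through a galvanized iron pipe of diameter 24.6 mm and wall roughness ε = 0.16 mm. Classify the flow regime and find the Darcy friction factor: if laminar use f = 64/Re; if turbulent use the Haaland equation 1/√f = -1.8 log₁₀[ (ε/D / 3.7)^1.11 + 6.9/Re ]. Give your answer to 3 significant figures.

Re = ρVD/μ = 1110·6.37·0.0246/0.0178 = 9772.
Re > 4000 → turbulent. ε/D = 0.00016/0.0246 = 0.0065; Haaland: 1/√f = -1.8 log₁₀[0.000875 + 0.000706] = 5.042, so f = 0.03934.

f ≈ 0.0393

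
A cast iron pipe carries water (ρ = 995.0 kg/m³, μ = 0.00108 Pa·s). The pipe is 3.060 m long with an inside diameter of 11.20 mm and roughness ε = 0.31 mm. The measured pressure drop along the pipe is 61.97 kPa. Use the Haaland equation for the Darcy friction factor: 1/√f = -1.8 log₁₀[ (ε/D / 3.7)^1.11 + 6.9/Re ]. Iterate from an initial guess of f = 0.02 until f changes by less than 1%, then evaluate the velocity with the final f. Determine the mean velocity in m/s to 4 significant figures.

V ≈ 2.841 m/s

Rearranging Darcy-Weisbach: V = √(2·ΔP·D/(f·L·ρ)). With ε/D = 0.00031/0.0112 = 0.0277, iterate starting from f = 0.02:
  f = 0.02 → V = √(2·6.197e+04·0.0112/(0.02·3.06·995)) = 4.774 m/s; Re = ρVD/μ = 4.927e+04; f → 0.05607
  f = 0.05607 → V = 2.852 m/s; Re = 2.942e+04; f → 0.0565
Converged (Δf/f < 1%). With the final f = 0.0565: V = √(2·6.197e+04·0.0112/(0.0565·3.06·995)) = 2.841 m/s.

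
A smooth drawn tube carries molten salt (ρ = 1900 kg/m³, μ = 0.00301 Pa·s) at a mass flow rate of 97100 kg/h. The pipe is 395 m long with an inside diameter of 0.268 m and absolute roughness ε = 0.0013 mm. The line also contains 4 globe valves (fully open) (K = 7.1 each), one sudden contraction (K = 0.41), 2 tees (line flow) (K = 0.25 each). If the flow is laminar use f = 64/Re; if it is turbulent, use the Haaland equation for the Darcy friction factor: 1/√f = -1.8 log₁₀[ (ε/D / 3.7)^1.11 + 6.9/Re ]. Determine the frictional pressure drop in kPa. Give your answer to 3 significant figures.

ṁ = 97100 kg/h = 97100/3600 = 26.97 kg/s.
A = πD²/4 = π(0.268)²/4 = 0.05641 m²; mean velocity V = ṁ/(ρA) = 26.97/(1900 · 0.05641) = 0.2517 m/s.
Reynolds number Re = ρVD/μ = 1900 · 0.2517 · 0.268 / 0.00301 = 4.257e+04.
Re > 4000 → turbulent. Relative roughness ε/D = 1.3e-06/0.268 = 4.85e-06. Haaland: 1/√f = -1.8 log₁₀[(4.85e-06/3.7)^1.11 + 6.9/4.257e+04] = -1.8 log₁₀[2.95e-07 + 0.000162] = 6.821, so f = 0.02149.
Total minor-loss coefficient ΣK = 4·7.1 + 1·0.41 + 2·0.25 = 29.3.
ΔP = [f·L/D + ΣK]·(ρV²/2) = [0.02149·395/0.268 + 29.3]·(1900·0.2517²/2) = [31.68 + 29.3]·60.16 = 3669 Pa.
ΔP = 3669 Pa = 3.67 kPa.

ΔP ≈ 3.67 kPa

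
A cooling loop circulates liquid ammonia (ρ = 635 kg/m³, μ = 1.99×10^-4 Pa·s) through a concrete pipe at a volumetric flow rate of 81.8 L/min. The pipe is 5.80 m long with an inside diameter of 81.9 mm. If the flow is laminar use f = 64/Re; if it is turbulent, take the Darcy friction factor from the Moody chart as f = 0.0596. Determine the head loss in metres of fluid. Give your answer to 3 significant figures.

h_f ≈ 0.0144 m

Q = 81.8 L/min = 81.8/60000 = 0.001363 m³/s.
Cross-sectional area A = πD²/4 = π(0.0819)²/4 = 0.005268 m²; mean velocity V = Q/A = 0.001363/0.005268 = 0.2588 m/s.
Reynolds number Re = ρVD/μ = 635 · 0.2588 · 0.0819 / 0.000199 = 6.763e+04.
Re > 4000 → turbulent; use the Moody-chart value f = 0.0596.
Darcy-Weisbach: ΔP = f(L/D)(ρV²/2) = 0.0596·(5.8/0.0819)·(635·0.2588²/2) = 0.0596·70.82·21.26 = 89.75 Pa.
Head loss h_f = ΔP/(ρg) = 89.75/(635·9.81) = 0.0144 m.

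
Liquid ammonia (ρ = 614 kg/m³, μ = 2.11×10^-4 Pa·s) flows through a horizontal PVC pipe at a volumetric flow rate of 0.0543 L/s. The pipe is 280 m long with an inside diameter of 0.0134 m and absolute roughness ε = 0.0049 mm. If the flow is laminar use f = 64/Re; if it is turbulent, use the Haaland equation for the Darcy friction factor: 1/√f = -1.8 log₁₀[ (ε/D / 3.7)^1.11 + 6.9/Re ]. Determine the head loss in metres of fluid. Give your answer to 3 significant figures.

Q = 0.0543 L/s = 0.0543/1000 = 5.43e-05 m³/s.
Cross-sectional area A = πD²/4 = π(0.0134)²/4 = 0.000141 m²; mean velocity V = Q/A = 5.43e-05/0.000141 = 0.385 m/s.
Reynolds number Re = ρVD/μ = 614 · 0.385 · 0.0134 / 0.000211 = 1.501e+04.
Re > 4000 → turbulent. Relative roughness ε/D = 4.9e-06/0.0134 = 0.000366. Haaland: 1/√f = -1.8 log₁₀[(0.000366/3.7)^1.11 + 6.9/1.501e+04] = -1.8 log₁₀[3.58e-05 + 0.00046] = 5.949, so f = 0.02826.
Darcy-Weisbach: ΔP = f(L/D)(ρV²/2) = 0.02826·(280/0.0134)·(614·0.385²/2) = 0.02826·2.09e+04·45.51 = 2.687e+04 Pa.
Head loss h_f = ΔP/(ρg) = 2.687e+04/(614·9.81) = 4.46 m.

h_f ≈ 4.46 m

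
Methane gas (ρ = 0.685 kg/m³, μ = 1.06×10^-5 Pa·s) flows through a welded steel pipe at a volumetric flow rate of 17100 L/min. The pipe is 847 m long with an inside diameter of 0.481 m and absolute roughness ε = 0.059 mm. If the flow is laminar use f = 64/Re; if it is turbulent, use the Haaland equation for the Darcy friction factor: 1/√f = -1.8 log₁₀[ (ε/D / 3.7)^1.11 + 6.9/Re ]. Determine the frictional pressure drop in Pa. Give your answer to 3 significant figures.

Q = 17100 L/min = 17100/60000 = 0.285 m³/s.
Cross-sectional area A = πD²/4 = π(0.481)²/4 = 0.1817 m²; mean velocity V = Q/A = 0.285/0.1817 = 1.568 m/s.
Reynolds number Re = ρVD/μ = 0.685 · 1.568 · 0.481 / 1.06e-05 = 4.875e+04.
Re > 4000 → turbulent. Relative roughness ε/D = 5.9e-05/0.481 = 0.000123. Haaland: 1/√f = -1.8 log₁₀[(0.000123/3.7)^1.11 + 6.9/4.875e+04] = -1.8 log₁₀[1.07e-05 + 0.000142] = 6.872, so f = 0.02118.
Darcy-Weisbach: ΔP = f(L/D)(ρV²/2) = 0.02118·(847/0.481)·(0.685·1.568²/2) = 0.02118·1761·0.8425 = 31.42 Pa.

ΔP ≈ 31.4 Pa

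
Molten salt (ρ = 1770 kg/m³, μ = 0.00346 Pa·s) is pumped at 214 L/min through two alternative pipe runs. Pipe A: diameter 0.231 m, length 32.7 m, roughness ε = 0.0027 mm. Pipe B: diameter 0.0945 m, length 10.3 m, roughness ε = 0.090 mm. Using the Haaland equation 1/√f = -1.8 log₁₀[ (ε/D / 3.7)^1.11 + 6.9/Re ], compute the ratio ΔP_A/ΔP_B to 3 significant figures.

Pipe A: V = Q/A = 0.003567/0.04191 = 0.0851 m/s; Re = 1.006e+04; ε/D = 1.17e-05; Haaland → f = 0.03085; ΔP_A = f(L/D)(ρV²/2) = 27.99 Pa.
Pipe B: V = Q/A = 0.003567/0.007014 = 0.5085 m/s; Re = 2.458e+04; ε/D = 0.000952; Haaland → f = 0.02646; ΔP_B = f(L/D)(ρV²/2) = 660.1 Pa.
ΔP_A/ΔP_B = 27.99/660.1 = 0.0424.

ΔP_A/ΔP_B ≈ 0.0424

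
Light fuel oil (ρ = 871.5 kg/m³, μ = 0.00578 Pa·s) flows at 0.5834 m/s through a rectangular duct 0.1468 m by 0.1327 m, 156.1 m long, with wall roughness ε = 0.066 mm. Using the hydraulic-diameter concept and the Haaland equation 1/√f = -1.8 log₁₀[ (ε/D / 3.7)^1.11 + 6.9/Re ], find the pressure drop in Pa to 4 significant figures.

Hydraulic diameter D_h = 4A/P = 4·(0.1468·0.1327)/(2·(0.1468+0.1327)) = 0.07792/0.559 = 0.1394 m.
Re = ρVD_h/μ = 871.5·0.5834·0.1394/0.00578 = 1.226e+04.
ε/D_h = 6.6e-05/0.1394 = 0.000473; Haaland gives 1/√f = -1.8 log₁₀[4.77e-05+0.000563] = 5.786, so f = 0.02987.
ΔP = f(L/D_h)(ρV²/2) = 0.02987·156.1/0.1394·148.3 = 4961 Pa.

ΔP ≈ 4961 Pa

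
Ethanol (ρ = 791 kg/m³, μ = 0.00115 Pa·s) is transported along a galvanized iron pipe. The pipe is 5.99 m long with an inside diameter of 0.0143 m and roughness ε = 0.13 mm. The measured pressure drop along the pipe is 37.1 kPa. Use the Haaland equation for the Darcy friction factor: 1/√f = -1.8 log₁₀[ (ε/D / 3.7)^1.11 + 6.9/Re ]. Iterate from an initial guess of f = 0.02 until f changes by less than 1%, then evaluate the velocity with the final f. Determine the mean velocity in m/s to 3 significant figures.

V ≈ 2.39 m/s

Rearranging Darcy-Weisbach: V = √(2·ΔP·D/(f·L·ρ)). With ε/D = 0.00013/0.0143 = 0.00909, iterate starting from f = 0.02:
  f = 0.02 → V = √(2·3.71e+04·0.0143/(0.02·5.99·791)) = 3.346 m/s; Re = ρVD/μ = 3.291e+04; f → 0.03853
  f = 0.03853 → V = 2.411 m/s; Re = 2.371e+04; f → 0.03917
  f = 0.03917 → V = 2.391 m/s; Re = 2.352e+04; f → 0.03919
Converged (Δf/f < 1%). With the final f = 0.03919: V = √(2·3.71e+04·0.0143/(0.03919·5.99·791)) = 2.39 m/s.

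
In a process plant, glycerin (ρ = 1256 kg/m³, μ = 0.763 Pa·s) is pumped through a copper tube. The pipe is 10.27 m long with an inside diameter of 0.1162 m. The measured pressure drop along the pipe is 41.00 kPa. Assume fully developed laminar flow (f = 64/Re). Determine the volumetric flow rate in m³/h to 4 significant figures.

For laminar flow, f = 64/Re with Re = ρVD/μ, so Darcy-Weisbach reduces to ΔP = 32μLV/D². Solving for V: V = ΔP·D²/(32μL) = 4.1e+04·(0.1162)²/(32·0.763·10.27) = 2.208 m/s.
Check: Re = ρVD/μ = 1256·2.208·0.1162/0.763 = 422.3 < 2300, so the laminar assumption holds.
Q = V·A = 2.208·(π/4·0.1162²) = 0.02341 m³/s = 84.29 m³/h.

Q ≈ 84.29 m³/h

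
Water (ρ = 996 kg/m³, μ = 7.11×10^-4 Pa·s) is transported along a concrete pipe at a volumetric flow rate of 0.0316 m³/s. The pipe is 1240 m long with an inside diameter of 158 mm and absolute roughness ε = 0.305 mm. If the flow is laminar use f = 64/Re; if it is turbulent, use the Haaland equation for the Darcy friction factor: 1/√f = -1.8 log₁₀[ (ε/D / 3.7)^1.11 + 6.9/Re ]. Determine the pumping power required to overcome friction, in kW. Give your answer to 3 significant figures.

Cross-sectional area A = πD²/4 = π(0.158)²/4 = 0.01961 m²; mean velocity V = Q/A = 0.0316/0.01961 = 1.612 m/s.
Reynolds number Re = ρVD/μ = 996 · 1.612 · 0.158 / 0.000711 = 3.567e+05.
Re > 4000 → turbulent. Relative roughness ε/D = 0.000305/0.158 = 0.00193. Haaland: 1/√f = -1.8 log₁₀[(0.00193/3.7)^1.11 + 6.9/3.567e+05] = -1.8 log₁₀[0.000227 + 1.93e-05] = 6.495, so f = 0.02371.
Darcy-Weisbach: ΔP = f(L/D)(ρV²/2) = 0.02371·(1240/0.158)·(996·1.612²/2) = 0.02371·7848·1294 = 2.407e+05 Pa.
Pumping power P = QΔP = 0.0316·2.407e+05 = 7606 W = 7.61 kW.

P ≈ 7.61 kW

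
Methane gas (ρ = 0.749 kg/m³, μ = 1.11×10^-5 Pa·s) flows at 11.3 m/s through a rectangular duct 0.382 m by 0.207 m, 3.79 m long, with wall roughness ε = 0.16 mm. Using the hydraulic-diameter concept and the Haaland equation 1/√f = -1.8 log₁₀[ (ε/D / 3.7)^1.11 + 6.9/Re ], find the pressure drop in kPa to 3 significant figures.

Hydraulic diameter D_h = 4A/P = 4·(0.382·0.207)/(2·(0.382+0.207)) = 0.3163/1.178 = 0.2685 m.
Re = ρVD_h/μ = 0.749·11.3·0.2685/1.11e-05 = 2.047e+05.
ε/D_h = 0.00016/0.2685 = 0.000596; Haaland gives 1/√f = -1.8 log₁₀[6.16e-05+3.37e-05] = 7.237, so f = 0.01909.
ΔP = f(L/D_h)(ρV²/2) = 0.01909·3.79/0.2685·47.82 = 12.89 Pa.
ΔP = 0.0129 kPa.

ΔP ≈ 0.0129 kPa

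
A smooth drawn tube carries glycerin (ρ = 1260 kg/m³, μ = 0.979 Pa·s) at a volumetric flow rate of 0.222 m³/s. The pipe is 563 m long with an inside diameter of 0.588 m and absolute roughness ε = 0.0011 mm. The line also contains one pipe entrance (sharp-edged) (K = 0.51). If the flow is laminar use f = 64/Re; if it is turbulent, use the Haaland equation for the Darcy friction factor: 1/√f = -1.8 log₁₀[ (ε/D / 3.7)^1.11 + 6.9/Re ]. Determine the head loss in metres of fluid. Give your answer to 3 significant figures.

h_f ≈ 3.39 m

Cross-sectional area A = πD²/4 = π(0.588)²/4 = 0.2715 m²; mean velocity V = Q/A = 0.222/0.2715 = 0.8175 m/s.
Reynolds number Re = ρVD/μ = 1260 · 0.8175 · 0.588 / 0.979 = 618.7.
Re < 2300 → laminar flow, so f = 64/Re = 64/618.7 = 0.1034 (the turbulent correlation is not needed).
Total minor-loss coefficient ΣK = 1·0.51 = 0.51.
ΔP = [f·L/D + ΣK]·(ρV²/2) = [0.1034·563/0.588 + 0.51]·(1260·0.8175²/2) = [99.05 + 0.51]·421.1 = 4.192e+04 Pa.
Head loss h_f = ΔP/(ρg) = 4.192e+04/(1260·9.81) = 3.39 m.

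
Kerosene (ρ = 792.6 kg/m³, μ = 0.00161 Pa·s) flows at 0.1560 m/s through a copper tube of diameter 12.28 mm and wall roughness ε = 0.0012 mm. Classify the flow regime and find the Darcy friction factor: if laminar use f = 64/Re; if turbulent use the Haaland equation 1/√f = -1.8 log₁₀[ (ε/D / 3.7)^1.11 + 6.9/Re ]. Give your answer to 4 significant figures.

Re = ρVD/μ = 792.6·0.156·0.01228/0.00161 = 943.1.
Re < 2300 → laminar, so f = 64/Re = 0.06786 (roughness is irrelevant in laminar flow).

f ≈ 0.06786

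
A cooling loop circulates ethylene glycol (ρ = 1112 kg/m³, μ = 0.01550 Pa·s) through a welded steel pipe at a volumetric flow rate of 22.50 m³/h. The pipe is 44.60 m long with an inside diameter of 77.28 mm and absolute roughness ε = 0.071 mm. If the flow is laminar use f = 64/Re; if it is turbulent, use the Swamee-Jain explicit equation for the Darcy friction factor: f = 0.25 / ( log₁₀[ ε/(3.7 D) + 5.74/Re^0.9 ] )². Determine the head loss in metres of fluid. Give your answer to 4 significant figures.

h_f ≈ 1.833 m

Q = 22.50 m³/h = 22.50/3600 = 0.00625 m³/s.
Cross-sectional area A = πD²/4 = π(0.07728)²/4 = 0.004691 m²; mean velocity V = Q/A = 0.00625/0.004691 = 1.332 m/s.
Reynolds number Re = ρVD/μ = 1112 · 1.332 · 0.07728 / 0.0155 = 7387.
Re > 4000 → turbulent. Relative roughness ε/D = 7.1e-05/0.07728 = 0.000919. Swamee-Jain: f = 0.25/(log₁₀[0.000919/3.7 + 5.74/7387^0.9])² = 0.25/(log₁₀[0.000248 + 0.00189])² = 0.25/(-2.669)² = 0.03509.
Darcy-Weisbach: ΔP = f(L/D)(ρV²/2) = 0.03509·(44.6/0.07728)·(1112·1.332²/2) = 0.03509·577.1·987.2 = 1.999e+04 Pa.
Head loss h_f = ΔP/(ρg) = 1.999e+04/(1112·9.81) = 1.833 m.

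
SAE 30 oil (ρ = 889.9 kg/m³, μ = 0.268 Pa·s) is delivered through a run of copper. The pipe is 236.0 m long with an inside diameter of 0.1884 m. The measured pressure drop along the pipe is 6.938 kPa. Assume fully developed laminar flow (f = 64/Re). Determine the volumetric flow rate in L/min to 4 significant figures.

Q ≈ 203.5 L/min

For laminar flow, f = 64/Re with Re = ρVD/μ, so Darcy-Weisbach reduces to ΔP = 32μLV/D². Solving for V: V = ΔP·D²/(32μL) = 6938·(0.1884)²/(32·0.268·236) = 0.1217 m/s.
Check: Re = ρVD/μ = 889.9·0.1217·0.1884/0.268 = 76.12 < 2300, so the laminar assumption holds.
Q = V·A = 0.1217·(π/4·0.1884²) = 0.003392 m³/s = 203.5 L/min.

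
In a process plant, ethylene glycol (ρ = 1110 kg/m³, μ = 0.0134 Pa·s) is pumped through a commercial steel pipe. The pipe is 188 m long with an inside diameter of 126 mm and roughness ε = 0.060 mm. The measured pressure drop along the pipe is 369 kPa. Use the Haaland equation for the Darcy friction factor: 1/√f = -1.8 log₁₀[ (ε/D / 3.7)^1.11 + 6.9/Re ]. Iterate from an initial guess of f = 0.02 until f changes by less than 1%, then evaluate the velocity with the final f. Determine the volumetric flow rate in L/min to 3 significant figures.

Rearranging Darcy-Weisbach: V = √(2·ΔP·D/(f·L·ρ)). With ε/D = 6e-05/0.126 = 0.000476, iterate starting from f = 0.02:
  f = 0.02 → V = √(2·3.69e+05·0.126/(0.02·188·1110)) = 4.72 m/s; Re = ρVD/μ = 4.927e+04; f → 0.02224
  f = 0.02224 → V = 4.477 m/s; Re = 4.672e+04; f → 0.02244
Converged (Δf/f < 1%). With the final f = 0.02244: V = √(2·3.69e+05·0.126/(0.02244·188·1110)) = 4.456 m/s.
Q = V·A = 4.456·(π/4·0.126²) = 0.05556 m³/s = 3330 L/min.

Q ≈ 3330 L/min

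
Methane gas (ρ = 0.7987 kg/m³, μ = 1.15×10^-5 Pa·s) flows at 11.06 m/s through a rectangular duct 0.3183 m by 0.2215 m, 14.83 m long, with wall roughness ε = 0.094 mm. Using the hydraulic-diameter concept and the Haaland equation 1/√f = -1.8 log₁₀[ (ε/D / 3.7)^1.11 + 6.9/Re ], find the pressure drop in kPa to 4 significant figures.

Hydraulic diameter D_h = 4A/P = 4·(0.3183·0.2215)/(2·(0.3183+0.2215)) = 0.282/1.08 = 0.2612 m.
Re = ρVD_h/μ = 0.7987·11.06·0.2612/1.15e-05 = 2.007e+05.
ε/D_h = 9.4e-05/0.2612 = 0.00036; Haaland gives 1/√f = -1.8 log₁₀[3.52e-05+3.44e-05] = 7.483, so f = 0.01786.
ΔP = f(L/D_h)(ρV²/2) = 0.01786·14.83/0.2612·48.85 = 49.52 Pa.
ΔP = 0.04952 kPa.

ΔP ≈ 0.04952 kPa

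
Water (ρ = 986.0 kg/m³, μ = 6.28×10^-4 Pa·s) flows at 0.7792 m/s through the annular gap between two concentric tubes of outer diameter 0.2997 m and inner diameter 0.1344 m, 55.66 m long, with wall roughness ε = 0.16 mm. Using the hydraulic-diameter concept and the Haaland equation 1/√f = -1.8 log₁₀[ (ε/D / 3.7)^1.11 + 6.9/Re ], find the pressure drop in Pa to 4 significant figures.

Hydraulic diameter D_h = 4A/P = D_o - D_i = 0.2997 - 0.1344 = 0.1653 m.
Re = ρVD_h/μ = 986·0.7792·0.1653/0.000628 = 2.022e+05.
ε/D_h = 0.00016/0.1653 = 0.000968; Haaland gives 1/√f = -1.8 log₁₀[0.000106+3.41e-05] = 6.939, so f = 0.02077.
ΔP = f(L/D_h)(ρV²/2) = 0.02077·55.66/0.1653·299.3 = 2093 Pa.

ΔP ≈ 2093 Pa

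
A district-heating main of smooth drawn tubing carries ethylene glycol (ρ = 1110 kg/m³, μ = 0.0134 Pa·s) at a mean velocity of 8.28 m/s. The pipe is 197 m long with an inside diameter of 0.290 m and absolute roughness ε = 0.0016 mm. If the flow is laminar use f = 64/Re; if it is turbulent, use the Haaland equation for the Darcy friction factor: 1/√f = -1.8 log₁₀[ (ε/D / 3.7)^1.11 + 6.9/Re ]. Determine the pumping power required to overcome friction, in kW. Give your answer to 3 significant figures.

Reynolds number Re = ρVD/μ = 1110 · 8.28 · 0.29 / 0.0134 = 1.989e+05.
Re > 4000 → turbulent. Relative roughness ε/D = 1.6e-06/0.29 = 5.52e-06. Haaland: 1/√f = -1.8 log₁₀[(5.52e-06/3.7)^1.11 + 6.9/1.989e+05] = -1.8 log₁₀[3.41e-07 + 3.47e-05] = 8.02, so f = 0.01555.
Darcy-Weisbach: ΔP = f(L/D)(ρV²/2) = 0.01555·(197/0.29)·(1110·8.28²/2) = 0.01555·679.3·3.805e+04 = 4.019e+05 Pa.
Q = V·A = 8.28·0.06605 = 0.5469 m³/s.
Pumping power P = QΔP = 0.5469·4.019e+05 = 219800 W = 220 kW.

P ≈ 220 kW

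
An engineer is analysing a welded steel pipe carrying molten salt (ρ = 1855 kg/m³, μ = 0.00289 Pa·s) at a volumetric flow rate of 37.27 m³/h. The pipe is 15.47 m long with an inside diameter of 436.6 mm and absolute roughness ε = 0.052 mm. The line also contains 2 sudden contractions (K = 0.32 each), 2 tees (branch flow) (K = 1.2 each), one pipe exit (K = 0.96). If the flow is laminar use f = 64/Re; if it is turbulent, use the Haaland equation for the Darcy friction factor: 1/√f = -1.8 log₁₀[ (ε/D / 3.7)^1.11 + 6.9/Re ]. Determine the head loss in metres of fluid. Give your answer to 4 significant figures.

Q = 37.27 m³/h = 37.27/3600 = 0.01035 m³/s.
Cross-sectional area A = πD²/4 = π(0.4366)²/4 = 0.1497 m²; mean velocity V = Q/A = 0.01035/0.1497 = 0.06915 m/s.
Reynolds number Re = ρVD/μ = 1855 · 0.06915 · 0.4366 / 0.00289 = 1.938e+04.
Re > 4000 → turbulent. Relative roughness ε/D = 5.2e-05/0.4366 = 0.000119. Haaland: 1/√f = -1.8 log₁₀[(0.000119/3.7)^1.11 + 6.9/1.938e+04] = -1.8 log₁₀[1.03e-05 + 0.000356] = 6.185, so f = 0.02614.
Total minor-loss coefficient ΣK = 2·0.32 + 2·1.2 + 1·0.96 = 4.
ΔP = [f·L/D + ΣK]·(ρV²/2) = [0.02614·15.47/0.4366 + 4]·(1855·0.06915²/2) = [0.9263 + 4]·4.435 = 21.85 Pa.
Head loss h_f = ΔP/(ρg) = 21.85/(1855·9.81) = 0.001201 m.

h_f ≈ 0.001201 m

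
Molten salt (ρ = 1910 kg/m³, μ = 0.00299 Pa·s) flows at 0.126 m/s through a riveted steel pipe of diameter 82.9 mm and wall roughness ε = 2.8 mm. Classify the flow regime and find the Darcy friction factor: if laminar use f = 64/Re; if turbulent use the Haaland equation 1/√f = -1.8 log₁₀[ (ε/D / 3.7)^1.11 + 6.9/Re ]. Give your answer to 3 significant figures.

f ≈ 0.0644

Re = ρVD/μ = 1910·0.126·0.0829/0.00299 = 6672.
Re > 4000 → turbulent. ε/D = 0.0028/0.0829 = 0.0338; Haaland: 1/√f = -1.8 log₁₀[0.00545 + 0.00103] = 3.939, so f = 0.06444.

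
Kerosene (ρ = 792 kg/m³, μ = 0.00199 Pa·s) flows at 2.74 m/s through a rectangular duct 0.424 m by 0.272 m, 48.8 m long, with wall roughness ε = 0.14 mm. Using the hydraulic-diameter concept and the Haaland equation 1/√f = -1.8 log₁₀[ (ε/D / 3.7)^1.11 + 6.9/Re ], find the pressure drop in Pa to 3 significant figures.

ΔP ≈ 7610 Pa

Hydraulic diameter D_h = 4A/P = 4·(0.424·0.272)/(2·(0.424+0.272)) = 0.4613/1.392 = 0.3314 m.
Re = ρVD_h/μ = 792·2.74·0.3314/0.00199 = 3.614e+05.
ε/D_h = 0.00014/0.3314 = 0.000422; Haaland gives 1/√f = -1.8 log₁₀[4.21e-05+1.91e-05] = 7.584, so f = 0.01738.
ΔP = f(L/D_h)(ρV²/2) = 0.01738·48.8/0.3314·2973 = 7611 Pa.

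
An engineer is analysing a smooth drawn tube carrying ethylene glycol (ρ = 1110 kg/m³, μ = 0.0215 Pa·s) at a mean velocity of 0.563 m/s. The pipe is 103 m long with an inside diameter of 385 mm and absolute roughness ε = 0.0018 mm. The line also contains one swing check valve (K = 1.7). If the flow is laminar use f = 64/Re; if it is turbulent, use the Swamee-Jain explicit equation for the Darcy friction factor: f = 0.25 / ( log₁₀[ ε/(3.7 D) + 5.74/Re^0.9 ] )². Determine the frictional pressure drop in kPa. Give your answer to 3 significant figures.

ΔP ≈ 1.71 kPa

Reynolds number Re = ρVD/μ = 1110 · 0.563 · 0.385 / 0.0215 = 1.119e+04.
Re > 4000 → turbulent. Relative roughness ε/D = 1.8e-06/0.385 = 4.68e-06. Swamee-Jain: f = 0.25/(log₁₀[4.68e-06/3.7 + 5.74/1.119e+04^0.9])² = 0.25/(log₁₀[1.26e-06 + 0.0013])² = 0.25/(-2.885)² = 0.03004.
Total minor-loss coefficient ΣK = 1·1.7 = 1.7.
ΔP = [f·L/D + ΣK]·(ρV²/2) = [0.03004·103/0.385 + 1.7]·(1110·0.563²/2) = [8.038 + 1.7]·175.9 = 1713 Pa.
ΔP = 1713 Pa = 1.71 kPa.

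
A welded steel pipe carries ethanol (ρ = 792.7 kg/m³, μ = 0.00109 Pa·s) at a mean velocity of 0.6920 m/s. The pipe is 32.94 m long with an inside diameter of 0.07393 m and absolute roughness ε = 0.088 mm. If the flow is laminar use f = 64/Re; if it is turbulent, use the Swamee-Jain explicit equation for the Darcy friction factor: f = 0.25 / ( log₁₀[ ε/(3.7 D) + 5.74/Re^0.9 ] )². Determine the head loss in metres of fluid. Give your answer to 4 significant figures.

h_f ≈ 0.2798 m

Reynolds number Re = ρVD/μ = 792.7 · 0.692 · 0.07393 / 0.00109 = 3.721e+04.
Re > 4000 → turbulent. Relative roughness ε/D = 8.8e-05/0.07393 = 0.00119. Swamee-Jain: f = 0.25/(log₁₀[0.00119/3.7 + 5.74/3.721e+04^0.9])² = 0.25/(log₁₀[0.000322 + 0.000442])² = 0.25/(-3.117)² = 0.02573.
Darcy-Weisbach: ΔP = f(L/D)(ρV²/2) = 0.02573·(32.94/0.07393)·(792.7·0.692²/2) = 0.02573·445.6·189.8 = 2176 Pa.
Head loss h_f = ΔP/(ρg) = 2176/(792.7·9.81) = 0.2798 m.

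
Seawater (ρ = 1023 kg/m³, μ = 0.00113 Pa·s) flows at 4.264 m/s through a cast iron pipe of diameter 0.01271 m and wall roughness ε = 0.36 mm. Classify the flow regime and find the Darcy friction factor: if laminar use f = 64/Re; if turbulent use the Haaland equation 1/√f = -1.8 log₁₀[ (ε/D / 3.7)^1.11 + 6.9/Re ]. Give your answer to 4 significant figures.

Re = ρVD/μ = 1023·4.264·0.01271/0.00113 = 4.906e+04.
Re > 4000 → turbulent. ε/D = 0.00036/0.01271 = 0.0283; Haaland: 1/√f = -1.8 log₁₀[0.00448 + 0.000141] = 4.204, so f = 0.05659.

f ≈ 0.05659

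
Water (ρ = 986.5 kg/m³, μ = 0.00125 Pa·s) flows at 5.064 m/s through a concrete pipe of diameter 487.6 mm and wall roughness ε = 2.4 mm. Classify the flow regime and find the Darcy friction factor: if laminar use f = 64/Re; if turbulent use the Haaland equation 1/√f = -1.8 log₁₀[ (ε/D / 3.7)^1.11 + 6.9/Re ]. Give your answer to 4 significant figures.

Re = ρVD/μ = 986.5·5.064·0.4876/0.00125 = 1.949e+06.
Re > 4000 → turbulent. ε/D = 0.0024/0.4876 = 0.00492; Haaland: 1/√f = -1.8 log₁₀[0.000642 + 3.54e-06] = 5.742, so f = 0.03033.

f ≈ 0.03033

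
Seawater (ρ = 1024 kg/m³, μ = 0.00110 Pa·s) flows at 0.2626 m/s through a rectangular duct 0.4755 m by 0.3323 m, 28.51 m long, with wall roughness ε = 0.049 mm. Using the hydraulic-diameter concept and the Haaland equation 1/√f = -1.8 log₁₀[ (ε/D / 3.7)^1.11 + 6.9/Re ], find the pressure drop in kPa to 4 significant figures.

ΔP ≈ 0.04769 kPa

Hydraulic diameter D_h = 4A/P = 4·(0.4755·0.3323)/(2·(0.4755+0.3323)) = 0.632/1.616 = 0.3912 m.
Re = ρVD_h/μ = 1024·0.2626·0.3912/0.0011 = 9.563e+04.
ε/D_h = 4.9e-05/0.3912 = 0.000125; Haaland gives 1/√f = -1.8 log₁₀[1.09e-05+7.22e-05] = 7.345, so f = 0.01854.
ΔP = f(L/D_h)(ρV²/2) = 0.01854·28.51/0.3912·35.31 = 47.69 Pa.
ΔP = 0.04769 kPa.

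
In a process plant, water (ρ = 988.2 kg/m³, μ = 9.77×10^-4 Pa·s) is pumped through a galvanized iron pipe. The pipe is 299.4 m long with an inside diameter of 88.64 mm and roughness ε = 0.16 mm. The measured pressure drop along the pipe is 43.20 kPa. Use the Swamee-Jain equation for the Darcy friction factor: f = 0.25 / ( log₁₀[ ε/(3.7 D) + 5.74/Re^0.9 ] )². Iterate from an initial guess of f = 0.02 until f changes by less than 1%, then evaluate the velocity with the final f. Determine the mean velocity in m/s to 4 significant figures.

V ≈ 1.018 m/s

Rearranging Darcy-Weisbach: V = √(2·ΔP·D/(f·L·ρ)). With ε/D = 0.00016/0.08864 = 0.00181, iterate starting from f = 0.02:
  f = 0.02 → V = √(2·4.32e+04·0.08864/(0.02·299.4·988.2)) = 1.138 m/s; Re = ρVD/μ = 1.02e+05; f → 0.02478
  f = 0.02478 → V = 1.022 m/s; Re = 9.164e+04; f → 0.02496
Converged (Δf/f < 1%). With the final f = 0.02496: V = √(2·4.32e+04·0.08864/(0.02496·299.4·988.2)) = 1.018 m/s.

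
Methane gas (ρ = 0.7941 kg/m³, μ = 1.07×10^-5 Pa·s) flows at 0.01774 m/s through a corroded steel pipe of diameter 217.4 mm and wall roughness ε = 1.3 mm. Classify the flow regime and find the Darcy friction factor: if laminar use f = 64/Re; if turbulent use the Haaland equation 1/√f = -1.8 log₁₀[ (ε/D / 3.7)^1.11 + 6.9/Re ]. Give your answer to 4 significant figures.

f ≈ 0.2236

Re = ρVD/μ = 0.7941·0.01774·0.2174/1.07e-05 = 286.2.
Re < 2300 → laminar, so f = 64/Re = 0.2236 (roughness is irrelevant in laminar flow).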